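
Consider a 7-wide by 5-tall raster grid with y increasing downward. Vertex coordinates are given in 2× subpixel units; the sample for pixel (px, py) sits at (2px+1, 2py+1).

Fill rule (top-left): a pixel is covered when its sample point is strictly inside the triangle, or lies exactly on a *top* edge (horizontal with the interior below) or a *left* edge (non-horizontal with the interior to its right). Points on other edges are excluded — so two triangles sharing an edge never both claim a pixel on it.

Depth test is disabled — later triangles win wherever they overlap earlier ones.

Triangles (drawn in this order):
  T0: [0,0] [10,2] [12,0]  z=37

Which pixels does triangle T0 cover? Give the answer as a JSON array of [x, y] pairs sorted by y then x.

T0:
  2·area = 24  (B↔C swapped to make it positive)
  edge (0, 0)→(12, 0): d=(12,0) top-left  bias=+0
  edge (12, 0)→(10, 2): d=(-2,2) right/bottom  bias=-1
  edge (10, 2)→(0, 0): d=(-10,-2) top-left  bias=+0
    (2,0)@(5, 1): e=[12,12,0] → X  [on edge]
    (3,0)@(7, 1): e=[12,8,4] → X
    (4,0)@(9, 1): e=[12,4,8] → X
    (5,0)@(11, 1): e=[12,0,12] → .  [on edge]
    (2,1)@(5, 3): e=[36,8,-20] → .
    (3,1)@(7, 3): e=[36,4,-16] → .
    (4,1)@(9, 3): e=[36,0,-12] → .  [on edge]
    (3,2)@(7, 5): e=[60,0,-36] → .  [on edge]
    (2,3)@(5, 7): e=[84,0,-60] → .  [on edge]
    (1,4)@(3, 9): e=[108,0,-84] → .  [on edge]
  covered (3 px):
    . . X X X . .
    . . . . . . .
    . . . . . . .
    . . . . . . .
    . . . . . . .

Final: [[2,0],[3,0],[4,0]]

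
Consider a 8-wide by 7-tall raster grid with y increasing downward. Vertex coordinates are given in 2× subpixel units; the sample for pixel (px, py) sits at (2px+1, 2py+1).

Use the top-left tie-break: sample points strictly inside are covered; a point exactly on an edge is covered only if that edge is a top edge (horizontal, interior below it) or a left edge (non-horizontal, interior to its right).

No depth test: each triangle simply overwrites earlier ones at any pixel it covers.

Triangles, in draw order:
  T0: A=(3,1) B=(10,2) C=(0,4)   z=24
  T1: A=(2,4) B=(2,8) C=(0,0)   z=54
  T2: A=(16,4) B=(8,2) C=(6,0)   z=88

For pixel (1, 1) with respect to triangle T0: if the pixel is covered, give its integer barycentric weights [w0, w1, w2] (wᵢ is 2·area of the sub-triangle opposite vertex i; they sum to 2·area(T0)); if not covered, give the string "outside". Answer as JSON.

T0:
  2·area = 24
  edge (3, 1)→(10, 2): d=(7,1) right/bottom  bias=-1
  edge (10, 2)→(0, 4): d=(-10,2) right/bottom  bias=-1
  edge (0, 4)→(3, 1): d=(3,-3) top-left  bias=+0
    (1,0)@(3, 1): e=[0,24,0] → ·  [on edge]
    (7,0)@(15, 1): e=[-12,0,36] → ·  [on edge]
    (0,1)@(1, 3): e=[16,8,0] → #  [on edge]
    (1,1)@(3, 3): e=[14,4,6] → #
    (2,1)@(5, 3): e=[12,0,12] → ·  [on edge]
    (0,2)@(1, 5): e=[30,-12,6] → ·
    (1,2)@(3, 5): e=[28,-16,12] → ·
  covered (2 px):
    · · · · · · · ·
    # # · · · · · ·
    · · · · · · · ·
    · · · · · · · ·
    · · · · · · · ·
    · · · · · · · ·
    · · · · · · · ·
T1:
  2·area = 8
  edge (2, 4)→(2, 8): d=(0,4) right/bottom  bias=-1
  edge (2, 8)→(0, 0): d=(-2,-8) top-left  bias=+0
  edge (0, 0)→(2, 4): d=(2,4) right/bottom  bias=-1
    (0,1)@(1, 3): e=[4,2,2] → #
    (1,1)@(3, 3): e=[-4,18,-6] → ·
    (0,2)@(1, 5): e=[4,-2,6] → ·
  covered (1 px):
    · · · · · · · ·
    # · · · · · · ·
    · · · · · · · ·
    · · · · · · · ·
    · · · · · · · ·
    · · · · · · · ·
    · · · · · · · ·
T2:
  2·area = 12
  edge (16, 4)→(8, 2): d=(-8,-2) top-left  bias=+0
  edge (8, 2)→(6, 0): d=(-2,-2) top-left  bias=+0
  edge (6, 0)→(16, 4): d=(10,4) right/bottom  bias=-1
    (3,0)@(7, 1): e=[6,0,6] → #  [on edge]
    (4,0)@(9, 1): e=[10,4,-2] → ·
    (3,1)@(7, 3): e=[-10,-4,26] → ·
    (4,1)@(9, 3): e=[-6,0,18] → ·  [on edge]
    (6,1)@(13, 3): e=[2,8,2] → #
    (7,1)@(15, 3): e=[6,12,-6] → ·
    (5,2)@(11, 5): e=[-18,0,30] → ·  [on edge]
    (6,2)@(13, 5): e=[-14,4,22] → ·
    (6,3)@(13, 7): e=[-30,0,42] → ·  [on edge]
    (7,4)@(15, 9): e=[-42,0,54] → ·  [on edge]
  covered (2 px):
    · · · # · · · ·
    · · · · · · # ·
    · · · · · · · ·
    · · · · · · · ·
    · · · · · · · ·
    · · · · · · · ·
    · · · · · · · ·

Answer: [4,6,14]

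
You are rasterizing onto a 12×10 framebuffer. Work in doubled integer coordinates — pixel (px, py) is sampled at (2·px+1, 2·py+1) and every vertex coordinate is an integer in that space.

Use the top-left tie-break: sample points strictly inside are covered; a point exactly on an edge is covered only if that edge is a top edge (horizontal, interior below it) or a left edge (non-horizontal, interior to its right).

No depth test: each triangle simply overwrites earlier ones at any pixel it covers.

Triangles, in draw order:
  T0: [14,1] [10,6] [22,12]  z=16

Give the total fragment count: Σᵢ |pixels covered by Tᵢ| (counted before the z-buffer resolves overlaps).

T0:
  2·area = 84  (B↔C swapped to make it positive)
  edge (14, 1)→(22, 12): d=(8,11) right/bottom  bias=-1
  edge (22, 12)→(10, 6): d=(-12,-6) top-left  bias=+0
  edge (10, 6)→(14, 1): d=(4,-5) top-left  bias=+0
    (6,1)@(13, 3): e=[27,54,3] → █
    (7,1)@(15, 3): e=[5,66,13] → █
    (8,1)@(17, 3): e=[-17,78,23] → ·
    (5,2)@(11, 5): e=[65,18,1] → █
    (8,2)@(17, 5): e=[-1,54,31] → ·
    (5,3)@(11, 7): e=[81,-6,9] → ·
    (6,3)@(13, 7): e=[59,6,19] → █
    (8,3)@(17, 7): e=[15,30,39] → █
    (9,3)@(19, 7): e=[-7,42,49] → ·
    (6,4)@(13, 9): e=[75,-18,27] → ·
    (7,4)@(15, 9): e=[53,-6,37] → ·
    (8,4)@(17, 9): e=[31,6,47] → █
  covered (11 px):
    · · · · · · · · · · · ·
    · · · · · · █ █ · · · ·
    · · · · · █ █ █ · · · ·
    · · · · · · █ █ █ · · ·
    · · · · · · · · █ █ · ·
    · · · · · · · · · · █ ·
    · · · · · · · · · · · ·
    · · · · · · · · · · · ·
    · · · · · · · · · · · ·
    · · · · · · · · · · · ·

Result: 11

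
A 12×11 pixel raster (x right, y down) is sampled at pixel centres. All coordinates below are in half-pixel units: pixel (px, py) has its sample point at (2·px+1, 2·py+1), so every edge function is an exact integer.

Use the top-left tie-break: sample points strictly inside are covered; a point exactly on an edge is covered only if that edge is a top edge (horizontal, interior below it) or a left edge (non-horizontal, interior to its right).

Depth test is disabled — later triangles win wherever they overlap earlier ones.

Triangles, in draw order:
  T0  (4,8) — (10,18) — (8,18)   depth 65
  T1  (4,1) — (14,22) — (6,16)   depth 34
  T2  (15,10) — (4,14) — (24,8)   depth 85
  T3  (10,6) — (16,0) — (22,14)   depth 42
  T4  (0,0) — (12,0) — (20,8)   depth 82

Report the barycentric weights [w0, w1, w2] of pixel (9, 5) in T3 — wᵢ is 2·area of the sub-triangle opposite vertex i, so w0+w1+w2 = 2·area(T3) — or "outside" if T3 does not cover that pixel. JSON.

T0:
  2·area = 20
  edge (4, 8)→(10, 18): d=(6,10) right/bottom  bias=-1
  edge (10, 18)→(8, 18): d=(-2,0) right/bottom  bias=-1
  edge (8, 18)→(4, 8): d=(-4,-10) top-left  bias=+0
    (0,1)@(1, 3): e=[0,30,-10] → ·  [on edge]
    (3,6)@(7, 13): e=[0,10,10] → ·  [on edge]
    (3,7)@(7, 15): e=[12,6,2] → █
    (4,7)@(9, 15): e=[-8,6,22] → ·
    (3,8)@(7, 17): e=[24,2,-6] → ·
    (4,8)@(9, 17): e=[4,2,14] → █
    (5,8)@(11, 17): e=[-16,2,34] → ·
    (4,9)@(9, 19): e=[16,-2,6] → ·
  covered (2 px):
    · · · · · · · · · · · ·
    · · · · · · · · · · · ·
    · · · · · · · · · · · ·
    · · · · · · · · · · · ·
    · · · · · · · · · · · ·
    · · · · · · · · · · · ·
    · · · · · · · · · · · ·
    · · · █ · · · · · · · ·
    · · · · █ · · · · · · ·
    · · · · · · · · · · · ·
    · · · · · · · · · · · ·
T1:
  2·area = 108
  edge (4, 1)→(14, 22): d=(10,21) right/bottom  bias=-1
  edge (14, 22)→(6, 16): d=(-8,-6) top-left  bias=+0
  edge (6, 16)→(4, 1): d=(-2,-15) top-left  bias=+0
    (2,2)@(5, 5): e=[19,82,7] → █
    (3,2)@(7, 5): e=[-23,94,37] → ·
    (2,3)@(5, 7): e=[39,66,3] → █
    (3,3)@(7, 7): e=[-3,78,33] → ·
    (2,4)@(5, 9): e=[59,50,-1] → ·
    (3,4)@(7, 9): e=[17,62,29] → █
    (4,4)@(9, 9): e=[-25,74,59] → ·
    (3,5)@(7, 11): e=[37,46,25] → █
    (4,5)@(9, 11): e=[-5,58,55] → ·
    (3,6)@(7, 13): e=[57,30,21] → █
    (4,6)@(9, 13): e=[15,42,51] → █
    (5,6)@(11, 13): e=[-27,54,81] → ·
  covered (12 px):
    · · · · · · · · · · · ·
    · · · · · · · · · · · ·
    · · █ · · · · · · · · ·
    · · █ · · · · · · · · ·
    · · · █ · · · · · · · ·
    · · · █ · · · · · · · ·
    · · · █ █ · · · · · · ·
    · · · █ █ · · · · · · ·
    · · · · █ █ · · · · · ·
    · · · · · █ · · · · · ·
    · · · · · · █ · · · · ·
T2:
  2·area = 14  (B↔C swapped to make it positive)
  edge (15, 10)→(24, 8): d=(9,-2) top-left  bias=+0
  edge (24, 8)→(4, 14): d=(-20,6) right/bottom  bias=-1
  edge (4, 14)→(15, 10): d=(11,-4) top-left  bias=+0
    (6,5)@(13, 11): e=[5,6,3] → █
    (7,5)@(15, 11): e=[9,-6,11] → ·
    (3,6)@(7, 13): e=[11,2,1] → █
    (4,6)@(9, 13): e=[15,-10,9] → ·
    (6,6)@(13, 13): e=[23,-34,25] → ·
    (3,7)@(7, 15): e=[29,-38,23] → ·
  covered (2 px):
    · · · · · · · · · · · ·
    · · · · · · · · · · · ·
    · · · · · · · · · · · ·
    · · · · · · · · · · · ·
    · · · · · · · · · · · ·
    · · · · · · █ · · · · ·
    · · · █ · · · · · · · ·
    · · · · · · · · · · · ·
    · · · · · · · · · · · ·
    · · · · · · · · · · · ·
    · · · · · · · · · · · ·
T3:
  2·area = 120
  edge (10, 6)→(16, 0): d=(6,-6) top-left  bias=+0
  edge (16, 0)→(22, 14): d=(6,14) right/bottom  bias=-1
  edge (22, 14)→(10, 6): d=(-12,-8) top-left  bias=+0
    (7,0)@(15, 1): e=[0,20,100] → █  [on edge]
    (8,0)@(17, 1): e=[12,-8,116] → ·
    (6,1)@(13, 3): e=[0,60,60] → █  [on edge]
    (8,1)@(17, 3): e=[24,4,92] → █
    (9,1)@(19, 3): e=[36,-24,108] → ·
    (5,2)@(11, 5): e=[0,100,20] → █  [on edge]
    (9,2)@(19, 5): e=[48,-12,84] → ·
    (4,3)@(9, 7): e=[0,140,-20] → ·  [on edge]
    (5,3)@(11, 7): e=[12,112,-4] → ·
    (6,3)@(13, 7): e=[24,84,12] → █
    (9,3)@(19, 7): e=[60,0,60] → ·  [on edge]
    (3,4)@(7, 9): e=[0,180,-60] → ·  [on edge]
    (2,5)@(5, 11): e=[0,220,-100] → ·  [on edge]
    (1,6)@(3, 13): e=[0,260,-140] → ·  [on edge]
    (0,7)@(1, 15): e=[0,300,-180] → ·  [on edge]
  covered (16 px):
    · · · · · · · █ · · · ·
    · · · · · · █ █ █ · · ·
    · · · · · █ █ █ █ · · ·
    · · · · · · █ █ █ · · ·
    · · · · · · · █ █ █ · ·
    · · · · · · · · · █ · ·
    · · · · · · · · · · █ ·
    · · · · · · · · · · · ·
    · · · · · · · · · · · ·
    · · · · · · · · · · · ·
    · · · · · · · · · · · ·
T4:
  2·area = 96
  edge (0, 0)→(12, 0): d=(12,0) top-left  bias=+0
  edge (12, 0)→(20, 8): d=(8,8) right/bottom  bias=-1
  edge (20, 8)→(0, 0): d=(-20,-8) top-left  bias=+0
    (1,0)@(3, 1): e=[12,80,4] → █
    (2,0)@(5, 1): e=[12,64,20] → █
    (3,0)@(7, 1): e=[12,48,36] → █
    (4,0)@(9, 1): e=[12,32,52] → █
    (5,0)@(11, 1): e=[12,16,68] → █
    (6,0)@(13, 1): e=[12,0,84] → ·  [on edge]
    (1,1)@(3, 3): e=[36,96,-36] → ·
    (2,1)@(5, 3): e=[36,80,-20] → ·
    (3,1)@(7, 3): e=[36,64,-4] → ·
    (4,1)@(9, 3): e=[36,48,12] → █
    (6,1)@(13, 3): e=[36,16,44] → █
    (7,1)@(15, 3): e=[36,0,60] → ·  [on edge]
    (8,2)@(17, 5): e=[60,0,36] → ·  [on edge]
    (9,3)@(19, 7): e=[84,0,12] → ·  [on edge]
    (10,4)@(21, 9): e=[108,0,-12] → ·  [on edge]
    (11,5)@(23, 11): e=[132,0,-36] → ·  [on edge]
  covered (10 px):
    · █ █ █ █ █ · · · · · ·
    · · · · █ █ █ · · · · ·
    · · · · · · █ █ · · · ·
    · · · · · · · · · · · ·
    · · · · · · · · · · · ·
    · · · · · · · · · · · ·
    · · · · · · · · · · · ·
    · · · · · · · · · · · ·
    · · · · · · · · · · · ·
    · · · · · · · · · · · ·
    · · · · · · · · · · · ·

Result: [24,12,84]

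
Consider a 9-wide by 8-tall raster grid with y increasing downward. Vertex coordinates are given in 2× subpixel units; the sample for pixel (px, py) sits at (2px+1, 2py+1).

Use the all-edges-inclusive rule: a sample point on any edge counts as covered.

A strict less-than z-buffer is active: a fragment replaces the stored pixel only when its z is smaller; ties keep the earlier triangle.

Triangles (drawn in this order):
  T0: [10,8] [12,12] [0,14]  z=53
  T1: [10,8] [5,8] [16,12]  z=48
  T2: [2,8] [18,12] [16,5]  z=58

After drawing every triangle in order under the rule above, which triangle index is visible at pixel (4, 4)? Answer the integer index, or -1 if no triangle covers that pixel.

T0:
  2·area = 52
  edge (10, 8)→(12, 12): d=(2,4) inclusive
  edge (12, 12)→(0, 14): d=(-12,2) inclusive
  edge (0, 14)→(10, 8): d=(10,-6) inclusive
    (7,2)@(15, 5): e=[-26,78,0] → ·  [on edge]
    (4,4)@(9, 9): e=[6,42,4] → #
    (5,4)@(11, 9): e=[-2,38,16] → ·
    (2,5)@(5, 11): e=[26,26,0] → #  [on edge]
    (3,5)@(7, 11): e=[18,22,12] → #
    (5,5)@(11, 11): e=[2,14,36] → #
    (6,5)@(13, 11): e=[-6,10,48] → ·
    (1,6)@(3, 13): e=[38,6,8] → #
    (3,6)@(7, 13): e=[22,-2,32] → ·
    (4,6)@(9, 13): e=[14,-6,44] → ·
    (5,6)@(11, 13): e=[6,-10,56] → ·
    (1,7)@(3, 15): e=[42,-18,28] → ·
  covered (7 px):
    · · · · · · · · ·
    · · · · · · · · ·
    · · · · · · · · ·
    · · · · · · · · ·
    · · · · # · · · ·
    · · # # # # · · ·
    · # # · · · · · ·
    · · · · · · · · ·
T1:
  2·area = 20  (B↔C swapped to make it positive)
  edge (10, 8)→(16, 12): d=(6,4) inclusive
  edge (16, 12)→(5, 8): d=(-11,-4) inclusive
  edge (5, 8)→(10, 8): d=(5,0) inclusive
    (4,4)@(9, 9): e=[10,5,5] → #
    (5,4)@(11, 9): e=[2,13,5] → #
    (6,4)@(13, 9): e=[-6,21,5] → ·
    (4,5)@(9, 11): e=[22,-17,15] → ·
    (5,5)@(11, 11): e=[14,-9,15] → ·
  covered (2 px):
    · · · · · · · · ·
    · · · · · · · · ·
    · · · · · · · · ·
    · · · · · · · · ·
    · · · · # # · · ·
    · · · · · · · · ·
    · · · · · · · · ·
    · · · · · · · · ·
T2:
  2·area = 104  (B↔C swapped to make it positive)
  edge (2, 8)→(16, 5): d=(14,-3) inclusive
  edge (16, 5)→(18, 12): d=(2,7) inclusive
  edge (18, 12)→(2, 8): d=(-16,-4) inclusive
    (3,3)@(7, 7): e=[1,67,36] → #
    (4,3)@(9, 7): e=[7,53,44] → #
    (5,3)@(11, 7): e=[13,39,52] → #
    (6,3)@(13, 7): e=[19,25,60] → #
    (7,3)@(15, 7): e=[25,11,68] → #
    (8,3)@(17, 7): e=[31,-3,76] → ·
    (3,4)@(7, 9): e=[29,71,4] → #
    (8,4)@(17, 9): e=[59,1,44] → #
    (3,5)@(7, 11): e=[57,75,-28] → ·
    (4,5)@(9, 11): e=[63,61,-20] → ·
    (5,5)@(11, 11): e=[69,47,-12] → ·
    (6,5)@(13, 11): e=[75,33,-4] → ·
  covered (13 px):
    · · · · · · · · ·
    · · · · · · · · ·
    · · · · · · · · ·
    · · · # # # # # ·
    · · · # # # # # #
    · · · · · · · # #
    · · · · · · · · ·
    · · · · · · · · ·

Z-buffer (winner per pixel, '.' = empty):
  . . . . . . . . .
  . . . . . . . . .
  . . . . . . . . .
  . . . 2 2 2 2 2 .
  . . . 2 1 1 2 2 2
  . . 0 0 0 0 . 2 2
  . 0 0 . . . . . .
  . . . . . . . . .

Final: 1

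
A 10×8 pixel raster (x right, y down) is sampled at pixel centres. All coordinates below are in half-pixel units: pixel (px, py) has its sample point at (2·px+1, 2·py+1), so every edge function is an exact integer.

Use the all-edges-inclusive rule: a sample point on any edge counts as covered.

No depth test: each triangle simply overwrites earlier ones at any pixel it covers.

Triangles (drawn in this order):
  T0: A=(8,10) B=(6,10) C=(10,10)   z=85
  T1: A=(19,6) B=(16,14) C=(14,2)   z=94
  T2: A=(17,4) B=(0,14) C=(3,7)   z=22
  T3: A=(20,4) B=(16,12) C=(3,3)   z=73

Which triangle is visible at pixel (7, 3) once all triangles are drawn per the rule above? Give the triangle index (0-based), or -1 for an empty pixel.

T0:
  degenerate (2·area = 0) — covers nothing
T1:
  2·area = 52
  edge (19, 6)→(16, 14): d=(-3,8) inclusive
  edge (16, 14)→(14, 2): d=(-2,-12) inclusive
  edge (14, 2)→(19, 6): d=(5,4) inclusive
    (7,1)@(15, 3): e=[41,10,1] → #
    (8,1)@(17, 3): e=[25,34,-7] → ·
    (7,2)@(15, 5): e=[35,6,11] → #
    (8,2)@(17, 5): e=[19,30,3] → #
    (9,2)@(19, 5): e=[3,54,-5] → ·
    (7,3)@(15, 7): e=[29,2,21] → #
    (9,3)@(19, 7): e=[-3,50,5] → ·
    (7,4)@(15, 9): e=[23,-2,31] → ·
    (8,4)@(17, 9): e=[7,22,23] → #
    (9,4)@(19, 9): e=[-9,46,15] → ·
    (8,5)@(17, 11): e=[1,18,33] → #
    (9,5)@(19, 11): e=[-15,42,25] → ·
  covered (7 px):
    · · · · · · · · · ·
    · · · · · · · # · ·
    · · · · · · · # # ·
    · · · · · · · # # ·
    · · · · · · · · # ·
    · · · · · · · · # ·
    · · · · · · · · · ·
    · · · · · · · · · ·
T2:
  2·area = 89
  edge (17, 4)→(0, 14): d=(-17,10) inclusive
  edge (0, 14)→(3, 7): d=(3,-7) inclusive
  edge (3, 7)→(17, 4): d=(14,-3) inclusive
    (6,2)@(13, 5): e=[23,64,2] → #
    (7,2)@(15, 5): e=[3,78,8] → #
    (8,2)@(17, 5): e=[-17,92,14] → ·
    (1,3)@(3, 7): e=[89,0,0] → #  [on edge]
    (2,3)@(5, 7): e=[69,14,6] → #
    (3,3)@(7, 7): e=[49,28,12] → #
    (4,3)@(9, 7): e=[29,42,18] → #
    (5,3)@(11, 7): e=[9,56,24] → #
    (6,3)@(13, 7): e=[-11,70,30] → ·
    (7,3)@(15, 7): e=[-31,84,36] → ·
    (1,4)@(3, 9): e=[55,6,28] → #
    (4,4)@(9, 9): e=[-5,48,46] → ·
  covered (13 px):
    · · · · · · · · · ·
    · · · · · · · · · ·
    · · · · · · # # · ·
    · # # # # # · · · ·
    · # # # · · · · · ·
    · # # · · · · · · ·
    # · · · · · · · · ·
    · · · · · · · · · ·
T3:
  2·area = 140
  edge (20, 4)→(16, 12): d=(-4,8) inclusive
  edge (16, 12)→(3, 3): d=(-13,-9) inclusive
  edge (3, 3)→(20, 4): d=(17,1) inclusive
    (1,1)@(3, 3): e=[140,0,0] → #  [on edge]
    (2,1)@(5, 3): e=[124,18,-2] → ·
    (1,2)@(3, 5): e=[132,-26,34] → ·
    (3,2)@(7, 5): e=[100,10,30] → #
    (4,2)@(9, 5): e=[84,28,28] → #
    (5,2)@(11, 5): e=[68,46,26] → #
    (6,2)@(13, 5): e=[52,64,24] → #
    (7,2)@(15, 5): e=[36,82,22] → #
    (8,2)@(17, 5): e=[20,100,20] → #
    (9,2)@(19, 5): e=[4,118,18] → #
    (3,3)@(7, 7): e=[92,-16,64] → ·
    (4,3)@(9, 7): e=[76,2,62] → #
  covered (17 px):
    · · · · · · · · · ·
    · # · · · · · · · ·
    · · · # # # # # # #
    · · · · # # # # # ·
    · · · · · · # # # ·
    · · · · · · · # · ·
    · · · · · · · · · ·
    · · · · · · · · · ·

Z-buffer (winner per pixel, '.' = empty):
  . . . . . . . . . .
  . 3 . . . . . 1 . .
  . . . 3 3 3 3 3 3 3
  . 2 2 2 3 3 3 3 3 .
  . 2 2 2 . . 3 3 3 .
  . 2 2 . . . . 3 1 .
  2 . . . . . . . . .
  . . . . . . . . . .

Result: 3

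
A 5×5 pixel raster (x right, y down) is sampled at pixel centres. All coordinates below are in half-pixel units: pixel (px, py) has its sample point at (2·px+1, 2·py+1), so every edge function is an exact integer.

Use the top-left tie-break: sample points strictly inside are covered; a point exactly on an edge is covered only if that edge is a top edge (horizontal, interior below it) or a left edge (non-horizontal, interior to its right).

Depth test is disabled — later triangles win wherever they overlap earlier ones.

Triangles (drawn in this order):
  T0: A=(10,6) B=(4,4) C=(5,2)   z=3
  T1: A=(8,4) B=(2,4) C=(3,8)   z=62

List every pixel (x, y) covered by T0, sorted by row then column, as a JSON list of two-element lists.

T0:
  2·area = 14
  edge (10, 6)→(4, 4): d=(-6,-2) top-left  bias=+0
  edge (4, 4)→(5, 2): d=(1,-2) top-left  bias=+0
  edge (5, 2)→(10, 6): d=(5,4) right/bottom  bias=-1
    (0,1)@(1, 3): e=[0,-7,21] → ·  [on edge]
    (2,1)@(5, 3): e=[8,1,5] → █
    (3,1)@(7, 3): e=[12,5,-3] → ·
    (2,2)@(5, 5): e=[-4,3,15] → ·
    (3,2)@(7, 5): e=[0,7,7] → █  [on edge]
    (4,2)@(9, 5): e=[4,11,-1] → ·
    (3,3)@(7, 7): e=[-12,9,17] → ·
  covered (2 px):
    · · · · ·
    · · █ · ·
    · · · █ ·
    · · · · ·
    · · · · ·
T1:
  2·area = 24  (B↔C swapped to make it positive)
  edge (8, 4)→(3, 8): d=(-5,4) right/bottom  bias=-1
  edge (3, 8)→(2, 4): d=(-1,-4) top-left  bias=+0
  edge (2, 4)→(8, 4): d=(6,0) top-left  bias=+0
    (1,2)@(3, 5): e=[15,3,6] → █
    (2,2)@(5, 5): e=[7,11,6] → █
    (3,2)@(7, 5): e=[-1,19,6] → ·
    (1,3)@(3, 7): e=[5,1,18] → █
    (2,3)@(5, 7): e=[-3,9,18] → ·
    (1,4)@(3, 9): e=[-5,-1,30] → ·
  covered (3 px):
    · · · · ·
    · · · · ·
    · █ █ · ·
    · █ · · ·
    · · · · ·

Result: [[2,1],[3,2]]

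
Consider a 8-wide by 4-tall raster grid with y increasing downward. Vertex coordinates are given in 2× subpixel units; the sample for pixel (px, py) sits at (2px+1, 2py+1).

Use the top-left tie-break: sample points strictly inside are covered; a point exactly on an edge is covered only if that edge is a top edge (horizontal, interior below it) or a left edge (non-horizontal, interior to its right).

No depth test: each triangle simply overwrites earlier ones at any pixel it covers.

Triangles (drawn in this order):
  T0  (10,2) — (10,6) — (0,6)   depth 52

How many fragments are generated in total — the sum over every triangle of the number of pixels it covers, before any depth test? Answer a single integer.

T0:
  2·area = 40
  edge (10, 2)→(10, 6): d=(0,4) right/bottom  bias=-1
  edge (10, 6)→(0, 6): d=(-10,0) right/bottom  bias=-1
  edge (0, 6)→(10, 2): d=(10,-4) top-left  bias=+0
    (4,1)@(9, 3): e=[4,30,6] → X
    (5,1)@(11, 3): e=[-4,30,14] → .
    (1,2)@(3, 5): e=[28,10,2] → X
    (2,2)@(5, 5): e=[20,10,10] → X
    (3,2)@(7, 5): e=[12,10,18] → X
    (5,2)@(11, 5): e=[-4,10,34] → .
    (1,3)@(3, 7): e=[28,-10,22] → .
    (2,3)@(5, 7): e=[20,-10,30] → .
    (3,3)@(7, 7): e=[12,-10,38] → .
    (4,3)@(9, 7): e=[4,-10,46] → .
  covered (5 px):
    . . . . . . . .
    . . . . X . . .
    . X X X X . . .
    . . . . . . . .

Answer: 5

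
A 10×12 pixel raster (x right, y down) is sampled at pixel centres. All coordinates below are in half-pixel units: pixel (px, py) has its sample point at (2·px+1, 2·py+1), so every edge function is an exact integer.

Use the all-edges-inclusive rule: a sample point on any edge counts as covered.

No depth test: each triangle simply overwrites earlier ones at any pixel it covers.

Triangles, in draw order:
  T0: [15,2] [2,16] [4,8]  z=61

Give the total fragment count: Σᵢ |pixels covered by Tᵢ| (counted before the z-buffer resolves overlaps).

T0:
  2·area = 76
  edge (15, 2)→(2, 16): d=(-13,14) inclusive
  edge (2, 16)→(4, 8): d=(2,-8) inclusive
  edge (4, 8)→(15, 2): d=(11,-6) inclusive
    (5,2)@(11, 5): e=[17,50,9] → X
    (6,2)@(13, 5): e=[-11,66,21] → .
    (3,3)@(7, 7): e=[47,22,7] → X
    (4,3)@(9, 7): e=[19,38,19] → X
    (5,3)@(11, 7): e=[-9,54,31] → .
    (2,4)@(5, 9): e=[49,10,17] → X
    (4,4)@(9, 9): e=[-7,42,41] → .
    (2,5)@(5, 11): e=[23,14,39] → X
    (3,5)@(7, 11): e=[-5,30,51] → .
    (1,6)@(3, 13): e=[25,2,49] → X
    (2,6)@(5, 13): e=[-3,18,61] → .
    (1,7)@(3, 15): e=[-1,6,71] → .
  covered (7 px):
    . . . . . . . . . .
    . . . . . . . . . .
    . . . . . X . . . .
    . . . X X . . . . .
    . . X X . . . . . .
    . . X . . . . . . .
    . X . . . . . . . .
    . . . . . . . . . .
    . . . . . . . . . .
    . . . . . . . . . .
    . . . . . . . . . .
    . . . . . . . . . .

Result: 7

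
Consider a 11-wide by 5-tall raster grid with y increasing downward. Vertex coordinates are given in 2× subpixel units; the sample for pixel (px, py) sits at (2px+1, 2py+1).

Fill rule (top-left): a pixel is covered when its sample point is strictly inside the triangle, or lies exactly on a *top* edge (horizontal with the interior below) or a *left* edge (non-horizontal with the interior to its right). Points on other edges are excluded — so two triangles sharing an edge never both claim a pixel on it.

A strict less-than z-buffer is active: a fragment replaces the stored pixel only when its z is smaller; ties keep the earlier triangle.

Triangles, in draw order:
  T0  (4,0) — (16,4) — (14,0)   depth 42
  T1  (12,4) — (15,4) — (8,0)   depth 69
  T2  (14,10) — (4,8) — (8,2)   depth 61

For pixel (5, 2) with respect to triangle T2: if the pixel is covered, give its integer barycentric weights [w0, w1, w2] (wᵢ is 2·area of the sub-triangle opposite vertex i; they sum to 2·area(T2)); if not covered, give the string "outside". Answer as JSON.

T0:
  2·area = 40  (B↔C swapped to make it positive)
  edge (4, 0)→(14, 0): d=(10,0) top-left  bias=+0
  edge (14, 0)→(16, 4): d=(2,4) right/bottom  bias=-1
  edge (16, 4)→(4, 0): d=(-12,-4) top-left  bias=+0
    (3,0)@(7, 1): e=[10,30,0] → #  [on edge]
    (4,0)@(9, 1): e=[10,22,8] → #
    (5,0)@(11, 1): e=[10,14,16] → #
    (6,0)@(13, 1): e=[10,6,24] → #
    (7,0)@(15, 1): e=[10,-2,32] → ·
    (3,1)@(7, 3): e=[30,34,-24] → ·
    (4,1)@(9, 3): e=[30,26,-16] → ·
    (5,1)@(11, 3): e=[30,18,-8] → ·
    (6,1)@(13, 3): e=[30,10,0] → #  [on edge]
    (7,1)@(15, 3): e=[30,2,8] → #
    (8,1)@(17, 3): e=[30,-6,16] → ·
    (6,2)@(13, 5): e=[50,14,-24] → ·
    (9,2)@(19, 5): e=[50,-10,0] → ·  [on edge]
  covered (6 px):
    · · · # # # # · · · ·
    · · · · · · # # · · ·
    · · · · · · · · · · ·
    · · · · · · · · · · ·
    · · · · · · · · · · ·
T1:
  2·area = 12  (B↔C swapped to make it positive)
  edge (12, 4)→(8, 0): d=(-4,-4) top-left  bias=+0
  edge (8, 0)→(15, 4): d=(7,4) right/bottom  bias=-1
  edge (15, 4)→(12, 4): d=(-3,0) right/bottom  bias=-1
    (4,0)@(9, 1): e=[0,3,9] → #  [on edge]
    (5,0)@(11, 1): e=[8,-5,9] → ·
    (4,1)@(9, 3): e=[-8,17,3] → ·
    (5,1)@(11, 3): e=[0,9,3] → #  [on edge]
    (6,1)@(13, 3): e=[8,1,3] → #
    (7,1)@(15, 3): e=[16,-7,3] → ·
    (5,2)@(11, 5): e=[-8,23,-3] → ·
    (6,2)@(13, 5): e=[0,15,-3] → ·  [on edge]
    (7,3)@(15, 7): e=[0,21,-9] → ·  [on edge]
    (8,4)@(17, 9): e=[0,27,-15] → ·  [on edge]
  covered (3 px):
    · · · · # · · · · · ·
    · · · · · # # · · · ·
    · · · · · · · · · · ·
    · · · · · · · · · · ·
    · · · · · · · · · · ·
T2:
  2·area = 68
  edge (14, 10)→(4, 8): d=(-10,-2) top-left  bias=+0
  edge (4, 8)→(8, 2): d=(4,-6) top-left  bias=+0
  edge (8, 2)→(14, 10): d=(6,8) right/bottom  bias=-1
    (3,2)@(7, 5): e=[36,6,26] → #
    (4,2)@(9, 5): e=[40,18,10] → #
    (5,2)@(11, 5): e=[44,30,-6] → ·
    (2,3)@(5, 7): e=[12,2,54] → #
    (5,3)@(11, 7): e=[24,38,6] → #
    (6,3)@(13, 7): e=[28,50,-10] → ·
    (2,4)@(5, 9): e=[-8,10,66] → ·
    (3,4)@(7, 9): e=[-4,22,50] → ·
    (4,4)@(9, 9): e=[0,34,34] → #  [on edge]
    (6,4)@(13, 9): e=[8,58,2] → #
    (7,4)@(15, 9): e=[12,70,-14] → ·
  covered (9 px):
    · · · · · · · · · · ·
    · · · · · · · · · · ·
    · · · # # · · · · · ·
    · · # # # # · · · · ·
    · · · · # # # · · · ·

Final: "outside"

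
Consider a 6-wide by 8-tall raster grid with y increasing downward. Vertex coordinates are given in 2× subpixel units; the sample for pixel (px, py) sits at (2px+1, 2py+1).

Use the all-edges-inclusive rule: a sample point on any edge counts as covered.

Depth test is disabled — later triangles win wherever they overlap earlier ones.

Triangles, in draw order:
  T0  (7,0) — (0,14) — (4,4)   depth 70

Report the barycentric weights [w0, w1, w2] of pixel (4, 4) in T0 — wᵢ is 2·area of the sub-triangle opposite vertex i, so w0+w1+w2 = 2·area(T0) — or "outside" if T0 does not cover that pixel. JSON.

T0:
  2·area = 14
  edge (7, 0)→(0, 14): d=(-7,14) inclusive
  edge (0, 14)→(4, 4): d=(4,-10) inclusive
  edge (4, 4)→(7, 0): d=(3,-4) inclusive
    (2,1)@(5, 3): e=[7,6,1] → #
    (3,1)@(7, 3): e=[-21,26,9] → ·
    (2,2)@(5, 5): e=[-7,14,7] → ·
    (1,3)@(3, 7): e=[7,2,5] → #
    (2,3)@(5, 7): e=[-21,22,13] → ·
    (1,4)@(3, 9): e=[-7,10,11] → ·
  covered (2 px):
    · · · · · ·
    · · # · · ·
    · · · · · ·
    · # · · · ·
    · · · · · ·
    · · · · · ·
    · · · · · ·
    · · · · · ·

Answer: "outside"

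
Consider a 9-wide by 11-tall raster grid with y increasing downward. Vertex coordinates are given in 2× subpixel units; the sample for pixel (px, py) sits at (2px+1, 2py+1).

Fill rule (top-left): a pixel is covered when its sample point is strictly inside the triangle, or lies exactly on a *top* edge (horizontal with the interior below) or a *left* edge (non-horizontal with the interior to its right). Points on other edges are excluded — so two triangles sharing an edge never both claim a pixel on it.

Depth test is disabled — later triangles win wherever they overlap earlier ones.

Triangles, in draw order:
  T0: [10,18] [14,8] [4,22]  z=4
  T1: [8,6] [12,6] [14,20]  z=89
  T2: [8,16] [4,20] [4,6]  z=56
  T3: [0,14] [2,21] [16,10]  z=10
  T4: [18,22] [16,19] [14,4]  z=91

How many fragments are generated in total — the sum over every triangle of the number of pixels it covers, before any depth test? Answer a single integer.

T0:
  2·area = 44  (B↔C swapped to make it positive)
  edge (10, 18)→(4, 22): d=(-6,4) right/bottom  bias=-1
  edge (4, 22)→(14, 8): d=(10,-14) top-left  bias=+0
  edge (14, 8)→(10, 18): d=(-4,10) right/bottom  bias=-1
    (5,6)@(11, 13): e=[26,8,10] → X
    (6,6)@(13, 13): e=[18,36,-10] → .
    (4,7)@(9, 15): e=[22,0,22] → X  [on edge]
    (6,7)@(13, 15): e=[6,56,-18] → .
    (4,8)@(9, 17): e=[10,20,14] → X
    (5,8)@(11, 17): e=[2,48,-6] → .
    (3,9)@(7, 19): e=[6,12,26] → X
    (4,9)@(9, 19): e=[-2,40,6] → .
    (2,10)@(5, 21): e=[2,4,38] → X
    (3,10)@(7, 21): e=[-6,32,18] → .
  covered (6 px):
    . . . . . . . . .
    . . . . . . . . .
    . . . . . . . . .
    . . . . . . . . .
    . . . . . . . . .
    . . . . . . . . .
    . . . . . X . . .
    . . . . X X . . .
    . . . . X . . . .
    . . . X . . . . .
    . . X . . . . . .
T1:
  2·area = 56
  edge (8, 6)→(12, 6): d=(4,0) top-left  bias=+0
  edge (12, 6)→(14, 20): d=(2,14) right/bottom  bias=-1
  edge (14, 20)→(8, 6): d=(-6,-14) top-left  bias=+0
    (4,3)@(9, 7): e=[4,44,8] → X
    (5,3)@(11, 7): e=[4,16,36] → X
    (6,3)@(13, 7): e=[4,-12,64] → .
    (4,4)@(9, 9): e=[12,48,-4] → .
    (5,4)@(11, 9): e=[12,20,24] → X
    (6,4)@(13, 9): e=[12,-8,52] → .
    (5,5)@(11, 11): e=[20,24,12] → X
    (6,5)@(13, 11): e=[20,-4,40] → .
    (5,6)@(11, 13): e=[28,28,0] → X  [on edge]
    (6,6)@(13, 13): e=[28,0,28] → .  [on edge]
    (5,7)@(11, 15): e=[36,32,-12] → .
    (6,7)@(13, 15): e=[36,4,16] → X
  covered (7 px):
    . . . . . . . . .
    . . . . . . . . .
    . . . . . . . . .
    . . . . X X . . .
    . . . . . X . . .
    . . . . . X . . .
    . . . . . X . . .
    . . . . . . X . .
    . . . . . . X . .
    . . . . . . . . .
    . . . . . . . . .
T2:
  2·area = 56
  edge (8, 16)→(4, 20): d=(-4,4) right/bottom  bias=-1
  edge (4, 20)→(4, 6): d=(0,-14) top-left  bias=+0
  edge (4, 6)→(8, 16): d=(4,10) right/bottom  bias=-1
    (8,3)@(17, 7): e=[0,182,-126] → .  [on edge]
    (2,4)@(5, 9): e=[40,14,2] → X
    (3,4)@(7, 9): e=[32,42,-18] → .
    (7,4)@(15, 9): e=[0,154,-98] → .  [on edge]
    (2,5)@(5, 11): e=[32,14,10] → X
    (3,5)@(7, 11): e=[24,42,-10] → .
    (6,5)@(13, 11): e=[0,126,-70] → .  [on edge]
    (2,6)@(5, 13): e=[24,14,18] → X
    (3,6)@(7, 13): e=[16,42,-2] → .
    (5,6)@(11, 13): e=[0,98,-42] → .  [on edge]
    (2,7)@(5, 15): e=[16,14,26] → X
    (3,7)@(7, 15): e=[8,42,6] → X
    (4,7)@(9, 15): e=[0,70,-14] → .  [on edge]
    (3,8)@(7, 17): e=[0,42,14] → .  [on edge]
    (2,9)@(5, 19): e=[0,14,42] → .  [on edge]
    (1,10)@(3, 21): e=[0,-14,70] → .  [on edge]
  covered (6 px):
    . . . . . . . . .
    . . . . . . . . .
    . . . . . . . . .
    . . . . . . . . .
    . . X . . . . . .
    . . X . . . . . .
    . . X . . . . . .
    . . X X . . . . .
    . . X . . . . . .
    . . . . . . . . .
    . . . . . . . . .
T3:
  2·area = 120  (B↔C swapped to make it positive)
  edge (0, 14)→(16, 10): d=(16,-4) top-left  bias=+0
  edge (16, 10)→(2, 21): d=(-14,11) right/bottom  bias=-1
  edge (2, 21)→(0, 14): d=(-2,-7) top-left  bias=+0
    (6,5)@(13, 11): e=[4,19,97] → X
    (7,5)@(15, 11): e=[12,-3,111] → .
    (2,6)@(5, 13): e=[4,79,37] → X
    (3,6)@(7, 13): e=[12,57,51] → X
    (4,6)@(9, 13): e=[20,35,65] → X
    (5,6)@(11, 13): e=[28,13,79] → X
    (6,6)@(13, 13): e=[36,-9,93] → .
    (0,7)@(1, 15): e=[20,95,5] → X
    (1,7)@(3, 15): e=[28,73,19] → X
    (5,7)@(11, 15): e=[60,-15,75] → .
    (0,8)@(1, 17): e=[52,67,1] → X
    (4,8)@(9, 17): e=[84,-21,57] → .
  covered (15 px):
    . . . . . . . . .
    . . . . . . . . .
    . . . . . . . . .
    . . . . . . . . .
    . . . . . . . . .
    . . . . . . X . .
    . . X X X X . . .
    X X X X X . . . .
    X X X X . . . . .
    . X . . . . . . .
    . . . . . . . . .
T4:
  2·area = 24
  edge (18, 22)→(16, 19): d=(-2,-3) top-left  bias=+0
  edge (16, 19)→(14, 4): d=(-2,-15) top-left  bias=+0
  edge (14, 4)→(18, 22): d=(4,18) right/bottom  bias=-1
    (7,4)@(15, 9): e=[17,5,2] → X
    (8,4)@(17, 9): e=[23,35,-34] → .
    (7,5)@(15, 11): e=[13,1,10] → X
    (8,5)@(17, 11): e=[19,31,-26] → .
    (7,6)@(15, 13): e=[9,-3,18] → .
    (8,9)@(17, 19): e=[3,15,6] → X
    (8,10)@(17, 21): e=[-1,11,14] → .
  covered (3 px):
    . . . . . . . . .
    . . . . . . . . .
    . . . . . . . . .
    . . . . . . . . .
    . . . . . . . X .
    . . . . . . . X .
    . . . . . . . . .
    . . . . . . . . .
    . . . . . . . . .
    . . . . . . . . X
    . . . . . . . . .

Final: 37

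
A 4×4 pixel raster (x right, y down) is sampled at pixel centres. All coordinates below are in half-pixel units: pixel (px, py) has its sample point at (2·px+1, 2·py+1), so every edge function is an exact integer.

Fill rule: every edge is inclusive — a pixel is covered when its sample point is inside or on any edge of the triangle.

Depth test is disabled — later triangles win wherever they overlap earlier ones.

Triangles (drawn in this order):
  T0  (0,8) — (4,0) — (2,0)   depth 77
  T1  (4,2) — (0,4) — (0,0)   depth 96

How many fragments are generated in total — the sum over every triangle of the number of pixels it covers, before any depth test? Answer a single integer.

T0:
  2·area = 16  (B↔C swapped to make it positive)
  edge (0, 8)→(2, 0): d=(2,-8) inclusive
  edge (2, 0)→(4, 0): d=(2,0) inclusive
  edge (4, 0)→(0, 8): d=(-4,8) inclusive
    (1,0)@(3, 1): e=[10,2,4] → X
    (2,0)@(5, 1): e=[26,2,-12] → .
    (1,1)@(3, 3): e=[14,6,-4] → .
    (0,2)@(1, 5): e=[2,10,4] → X
    (1,2)@(3, 5): e=[18,10,-12] → .
    (0,3)@(1, 7): e=[6,14,-4] → .
  covered (2 px):
    . X . .
    . . . .
    X . . .
    . . . .
T1:
  2·area = 16
  edge (4, 2)→(0, 4): d=(-4,2) inclusive
  edge (0, 4)→(0, 0): d=(0,-4) inclusive
  edge (0, 0)→(4, 2): d=(4,2) inclusive
    (0,0)@(1, 1): e=[10,4,2] → X
    (1,0)@(3, 1): e=[6,12,-2] → .
    (0,1)@(1, 3): e=[2,4,10] → X
    (1,1)@(3, 3): e=[-2,12,6] → .
    (0,2)@(1, 5): e=[-6,4,18] → .
  covered (2 px):
    X . . .
    X . . .
    . . . .
    . . . .

Answer: 4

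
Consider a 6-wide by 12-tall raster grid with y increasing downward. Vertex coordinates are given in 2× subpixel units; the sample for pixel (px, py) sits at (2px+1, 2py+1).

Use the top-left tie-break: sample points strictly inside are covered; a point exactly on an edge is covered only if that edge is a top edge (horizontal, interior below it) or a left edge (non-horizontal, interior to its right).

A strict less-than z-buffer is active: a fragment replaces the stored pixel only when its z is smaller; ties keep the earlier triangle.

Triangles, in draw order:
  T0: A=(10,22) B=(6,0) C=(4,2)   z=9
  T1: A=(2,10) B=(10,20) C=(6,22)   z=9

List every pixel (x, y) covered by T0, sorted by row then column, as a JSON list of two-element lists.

T0:
  2·area = 52  (B↔C swapped to make it positive)
  edge (10, 22)→(4, 2): d=(-6,-20) top-left  bias=+0
  edge (4, 2)→(6, 0): d=(2,-2) top-left  bias=+0
  edge (6, 0)→(10, 22): d=(4,22) right/bottom  bias=-1
    (2,0)@(5, 1): e=[26,0,26] → █  [on edge]
    (3,0)@(7, 1): e=[66,4,-18] → ·
    (1,1)@(3, 3): e=[-26,0,78] → ·  [on edge]
    (2,1)@(5, 3): e=[14,4,34] → █
    (3,1)@(7, 3): e=[54,8,-10] → ·
    (0,2)@(1, 5): e=[-78,0,130] → ·  [on edge]
    (2,2)@(5, 5): e=[2,8,42] → █
    (3,2)@(7, 5): e=[42,12,-2] → ·
    (2,3)@(5, 7): e=[-10,12,50] → ·
    (3,3)@(7, 7): e=[30,16,6] → █
    (4,3)@(9, 7): e=[70,20,-38] → ·
    (3,4)@(7, 9): e=[18,20,14] → █
  covered (7 px):
    · · █ · · ·
    · · █ · · ·
    · · █ · · ·
    · · · █ · ·
    · · · █ · ·
    · · · █ · ·
    · · · · · ·
    · · · · · ·
    · · · · █ ·
    · · · · · ·
    · · · · · ·
    · · · · · ·
T1:
  2·area = 56
  edge (2, 10)→(10, 20): d=(8,10) right/bottom  bias=-1
  edge (10, 20)→(6, 22): d=(-4,2) right/bottom  bias=-1
  edge (6, 22)→(2, 10): d=(-4,-12) top-left  bias=+0
    (0,3)@(1, 7): e=[-14,70,0] → ·  [on edge]
    (1,6)@(3, 13): e=[14,42,0] → █  [on edge]
    (2,6)@(5, 13): e=[-6,38,24] → ·
    (1,7)@(3, 15): e=[30,34,-8] → ·
    (2,7)@(5, 15): e=[10,30,16] → █
    (3,7)@(7, 15): e=[-10,26,40] → ·
    (2,8)@(5, 17): e=[26,22,8] → █
    (3,8)@(7, 17): e=[6,18,32] → █
    (4,8)@(9, 17): e=[-14,14,56] → ·
    (2,9)@(5, 19): e=[42,14,0] → █  [on edge]
    (4,9)@(9, 19): e=[2,6,48] → █
    (5,9)@(11, 19): e=[-18,2,72] → ·
  covered (8 px):
    · · · · · ·
    · · · · · ·
    · · · · · ·
    · · · · · ·
    · · · · · ·
    · · · · · ·
    · █ · · · ·
    · · █ · · ·
    · · █ █ · ·
    · · █ █ █ ·
    · · · █ · ·
    · · · · · ·

Answer: [[2,0],[2,1],[2,2],[3,3],[3,4],[3,5],[4,8]]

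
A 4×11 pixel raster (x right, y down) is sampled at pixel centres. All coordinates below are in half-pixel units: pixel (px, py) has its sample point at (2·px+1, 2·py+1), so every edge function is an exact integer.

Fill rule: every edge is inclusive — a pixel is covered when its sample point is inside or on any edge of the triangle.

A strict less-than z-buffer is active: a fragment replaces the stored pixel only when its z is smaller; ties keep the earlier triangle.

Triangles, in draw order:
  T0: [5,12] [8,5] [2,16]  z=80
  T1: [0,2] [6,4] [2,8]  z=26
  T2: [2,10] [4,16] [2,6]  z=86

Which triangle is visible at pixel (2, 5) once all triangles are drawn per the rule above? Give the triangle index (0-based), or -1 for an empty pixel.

T0:
  2·area = 9  (B↔C swapped to make it positive)
  edge (5, 12)→(2, 16): d=(-3,4) inclusive
  edge (2, 16)→(8, 5): d=(6,-11) inclusive
  edge (8, 5)→(5, 12): d=(-3,7) inclusive
    (3,3)@(7, 7): e=[7,1,1] → █
    (3,4)@(7, 9): e=[1,13,-5] → ·
    (2,5)@(5, 11): e=[3,3,3] → █
    (3,5)@(7, 11): e=[-5,25,-11] → ·
    (2,6)@(5, 13): e=[-3,15,-3] → ·
  covered (2 px):
    · · · ·
    · · · ·
    · · · ·
    · · · █
    · · · ·
    · · █ ·
    · · · ·
    · · · ·
    · · · ·
    · · · ·
    · · · ·
T1:
  2·area = 32
  edge (0, 2)→(6, 4): d=(6,2) inclusive
  edge (6, 4)→(2, 8): d=(-4,4) inclusive
  edge (2, 8)→(0, 2): d=(-2,-6) inclusive
    (0,1)@(1, 3): e=[4,24,4] → █
    (1,1)@(3, 3): e=[0,16,16] → █  [on edge]
    (2,1)@(5, 3): e=[-4,8,28] → ·
    (3,1)@(7, 3): e=[-8,0,40] → ·  [on edge]
    (0,2)@(1, 5): e=[16,16,0] → █  [on edge]
    (2,2)@(5, 5): e=[8,0,24] → █  [on edge]
    (3,2)@(7, 5): e=[4,-8,36] → ·
    (0,3)@(1, 7): e=[28,8,-4] → ·
    (1,3)@(3, 7): e=[24,0,8] → █  [on edge]
    (2,3)@(5, 7): e=[20,-8,20] → ·
    (0,4)@(1, 9): e=[40,0,-8] → ·  [on edge]
    (1,4)@(3, 9): e=[36,-8,4] → ·
    (1,5)@(3, 11): e=[48,-16,0] → ·  [on edge]
    (2,8)@(5, 17): e=[80,-48,0] → ·  [on edge]
  covered (6 px):
    · · · ·
    █ █ · ·
    █ █ █ ·
    · █ · ·
    · · · ·
    · · · ·
    · · · ·
    · · · ·
    · · · ·
    · · · ·
    · · · ·
T2:
  2·area = 8  (B↔C swapped to make it positive)
  edge (2, 10)→(2, 6): d=(0,-4) inclusive
  edge (2, 6)→(4, 16): d=(2,10) inclusive
  edge (4, 16)→(2, 10): d=(-2,-6) inclusive
    (0,0)@(1, 1): e=[-4,0,12] → ·  [on edge]
    (0,3)@(1, 7): e=[-4,12,0] → ·  [on edge]
    (1,5)@(3, 11): e=[4,0,4] → █  [on edge]
    (2,5)@(5, 11): e=[12,-20,16] → ·
    (1,6)@(3, 13): e=[4,4,0] → █  [on edge]
    (2,6)@(5, 13): e=[12,-16,12] → ·
    (1,7)@(3, 15): e=[4,8,-4] → ·
    (2,9)@(5, 19): e=[12,-4,0] → ·  [on edge]
    (2,10)@(5, 21): e=[12,0,-4] → ·  [on edge]
  covered (2 px):
    · · · ·
    · · · ·
    · · · ·
    · · · ·
    · · · ·
    · █ · ·
    · █ · ·
    · · · ·
    · · · ·
    · · · ·
    · · · ·

Z-buffer (winner per pixel, '.' = empty):
  . . . .
  1 1 . .
  1 1 1 .
  . 1 . 0
  . . . .
  . 2 0 .
  . 2 . .
  . . . .
  . . . .
  . . . .
  . . . .

Final: 0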